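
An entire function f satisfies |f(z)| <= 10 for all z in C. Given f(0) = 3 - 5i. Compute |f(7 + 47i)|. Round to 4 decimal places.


Step 1: By Liouville's theorem, a bounded entire function is constant.
Step 2: f(z) = f(0) = 3 - 5i for all z.
Step 3: |f(w)| = |3 - 5i| = sqrt(9 + 25)
Step 4: = 5.831

5.831


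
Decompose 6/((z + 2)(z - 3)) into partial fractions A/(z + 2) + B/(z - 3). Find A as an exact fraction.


Step 1: Multiply both sides by (z + 2) and set z = -2
Step 2: A = 6 / (-2 - 3)
Step 3: A = 6 / (-5)
Step 4: A = -6/5

-6/5


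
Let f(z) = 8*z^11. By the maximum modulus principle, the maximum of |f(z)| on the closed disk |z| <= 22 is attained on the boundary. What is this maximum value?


Step 1: On |z| = 22, |f(z)| = 8 * |z|^11 = 8 * 22^11
Step 2: By maximum modulus principle, maximum is on boundary.
Step 3: Maximum = 8 * 584318301411328 = 4674546411290624

4674546411290624


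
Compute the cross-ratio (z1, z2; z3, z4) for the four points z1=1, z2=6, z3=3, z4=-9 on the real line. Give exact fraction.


Step 1: (z1-z3)(z2-z4) = (-2) * 15 = -30
Step 2: (z1-z4)(z2-z3) = 10 * 3 = 30
Step 3: Cross-ratio = -30/30 = -1

-1


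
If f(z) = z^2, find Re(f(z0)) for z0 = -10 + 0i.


Step 1: z0 = -10 + 0i
Step 2: z0^2 = (-10)^2 - 0^2 + 0i
Step 3: real part = 100 - 0 = 100

100


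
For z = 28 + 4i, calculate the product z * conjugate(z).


Step 1: conj(z) = 28 - 4i
Step 2: z * conj(z) = 28^2 + 4^2
Step 3: = 784 + 16 = 800

800


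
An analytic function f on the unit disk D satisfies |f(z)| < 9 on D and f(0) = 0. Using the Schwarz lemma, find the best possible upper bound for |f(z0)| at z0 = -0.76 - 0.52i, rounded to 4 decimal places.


Step 1: g = f/9 maps D -> D with g(0) = 0, so by the Schwarz lemma |g(z)| <= |z|, i.e. |f(z)| <= 9|z|; this is sharp (f(z) = 9z).
Step 2: |z0|^2 = (-0.76)^2 + (-0.52)^2 = 0.848
Step 3: |z0| = sqrt(0.848) = 0.920869
Step 4: Best bound = 9 * |z0| = 9 * 0.920869 = 8.2878

8.2878


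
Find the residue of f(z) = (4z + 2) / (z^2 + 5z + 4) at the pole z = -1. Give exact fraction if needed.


Step 1: Q(z) = z^2 + 5z + 4 = (z + 1)(z + 4)
Step 2: Q'(z) = 2z + 5
Step 3: Q'(-1) = 3, P(-1) = -2
Step 4: Res = P(-1)/Q'(-1) = -2/3 = -2/3

-2/3


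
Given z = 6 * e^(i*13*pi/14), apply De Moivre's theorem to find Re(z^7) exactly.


Step 1: By De Moivre's theorem, z^7 = 6^7 * e^(i*7*13*pi/14) = 279936 * (cos(13*pi/2) + i*sin(13*pi/2))
Step 2: |z|^7 = 6^7 = 279936
Step 3: Reduce the angle mod 2*pi: 13*pi/2 - 6*pi = pi/2
Step 4: cos(pi/2) = 0
Step 5: Re(z^7) = 279936 * 0 = 0

0


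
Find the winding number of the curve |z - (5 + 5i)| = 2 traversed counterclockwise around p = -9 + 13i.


Step 1: Center c = (5, 5), radius = 2
Step 2: |p - c|^2 = (-14)^2 + 8^2 = 260
Step 3: r^2 = 4
Step 4: |p-c| > r so winding number = 0

0


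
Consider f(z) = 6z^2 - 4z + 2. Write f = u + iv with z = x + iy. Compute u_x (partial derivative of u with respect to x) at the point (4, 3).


Step 1: f(z) = 6(x+iy)^2 - 4(x+iy) + 2
Step 2: u = 6(x^2 - y^2) - 4x + 2
Step 3: u_x = 12x - 4
Step 4: At (4, 3): u_x = 48 - 4 = 44

44


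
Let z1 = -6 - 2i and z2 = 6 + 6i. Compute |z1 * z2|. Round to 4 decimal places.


Step 1: |z1| = sqrt((-6)^2 + (-2)^2) = sqrt(40)
Step 2: |z2| = sqrt(6^2 + 6^2) = sqrt(72)
Step 3: |z1*z2| = |z1|*|z2| = sqrt(40) * sqrt(72) = sqrt(40 * 72) = sqrt(2880)
Step 4: = 53.6656

53.6656


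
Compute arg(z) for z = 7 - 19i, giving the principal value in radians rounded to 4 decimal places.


Step 1: z = 7 - 19i
Step 2: arg(z) = atan2(-19, 7)
Step 3: arg(z) = -1.2178

-1.2178


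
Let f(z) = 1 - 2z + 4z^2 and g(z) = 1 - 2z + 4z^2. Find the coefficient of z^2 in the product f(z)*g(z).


Step 1: z^2 term in f*g comes from: (1)*(4z^2) + (-2z)*(-2z) + (4z^2)*(1)
Step 2: = 4 + 4 + 4
Step 3: = 12

12


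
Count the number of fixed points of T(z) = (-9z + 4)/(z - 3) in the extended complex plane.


Step 1: Fixed points satisfy T(z) = z
Step 2: z^2 + 6z - 4 = 0
Step 3: Discriminant = 6^2 - 4*1*(-4) = 52
Step 4: Number of fixed points = 2

2


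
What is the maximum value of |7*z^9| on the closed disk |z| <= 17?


Step 1: On |z| = 17, |f(z)| = 7 * |z|^9 = 7 * 17^9
Step 2: By maximum modulus principle, maximum is on boundary.
Step 3: Maximum = 7 * 118587876497 = 830115135479

830115135479


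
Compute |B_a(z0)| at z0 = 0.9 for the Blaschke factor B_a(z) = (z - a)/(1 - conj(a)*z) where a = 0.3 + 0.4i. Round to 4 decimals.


Step 1: Numerator z0 - a = 0.9 - (0.3 + 0.4i) = 0.6 - 0.4i
Step 2: Denominator 1 - conj(a)*z0 = 1 - (0.3 - 0.4i)*0.9 = 0.73 + 0.36i
Step 3: |z0 - a|^2 = 0.6^2 + (-0.4)^2 = 0.52; |1 - conj(a)*z0|^2 = 0.73^2 + 0.36^2 = 0.6625
Step 4: |B_a(0.9)| = sqrt(0.52 / 0.6625) = sqrt(0.784906)
Step 5: = 0.8859

0.8859


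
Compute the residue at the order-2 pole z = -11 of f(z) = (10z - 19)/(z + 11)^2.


Step 1: Pole of order 2 at z = -11
Step 2: Res = lim d/dz [(z + 11)^2 * f(z)] as z -> -11
Step 3: (z + 11)^2 * f(z) = 10z - 19
Step 4: d/dz[10z - 19] = 10

10


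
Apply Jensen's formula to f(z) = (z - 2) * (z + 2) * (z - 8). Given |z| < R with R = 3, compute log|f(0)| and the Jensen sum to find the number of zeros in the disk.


Jensen's formula: (1/2pi)*integral log|f(Re^it)|dt = log|f(0)| + sum_{|a_k|<R} log(R/|a_k|)
Step 1: f(0) = (-2) * 2 * (-8) = 32
Step 2: log|f(0)| = log|2| + log|-2| + log|8| = 3.4657
Step 3: Zeros inside |z| < 3: 2, -2
Step 4: Jensen sum = log(3/2) + log(3/2) = 0.8109
Step 5: n(R) = number of terms in the Jensen sum = count of zeros inside |z| < 3 = 2

2


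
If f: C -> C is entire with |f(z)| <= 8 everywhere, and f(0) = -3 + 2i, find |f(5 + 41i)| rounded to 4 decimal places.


Step 1: By Liouville's theorem, a bounded entire function is constant.
Step 2: f(z) = f(0) = -3 + 2i for all z.
Step 3: |f(w)| = |-3 + 2i| = sqrt(9 + 4)
Step 4: = 3.6056

3.6056


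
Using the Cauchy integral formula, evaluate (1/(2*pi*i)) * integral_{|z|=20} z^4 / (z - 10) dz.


Step 1: f(z) = z^4, a = 10 is inside |z| = 20
Step 2: By Cauchy integral formula: (1/(2pi*i)) * integral = f(a)
Step 3: f(10) = 10^4 = 10000

10000


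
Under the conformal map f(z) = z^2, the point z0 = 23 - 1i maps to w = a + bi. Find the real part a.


Step 1: z0 = 23 - 1i
Step 2: z0^2 = 23^2 - (-1)^2 - 46i
Step 3: real part = 529 - 1 = 528

528


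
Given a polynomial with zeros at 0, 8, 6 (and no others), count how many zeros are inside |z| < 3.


Step 1: Check each root:
  z = 0: |0| = 0 < 3
  z = 8: |8| = 8 >= 3
  z = 6: |6| = 6 >= 3
Step 2: Count = 1

1


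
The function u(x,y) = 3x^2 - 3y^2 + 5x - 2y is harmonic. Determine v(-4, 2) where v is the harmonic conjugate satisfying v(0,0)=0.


Step 1: v_x = -u_y = 6y + 2
Step 2: v_y = u_x = 6x + 5
Step 3: v = 6xy + 2x + 5y + C
Step 4: v(0,0) = 0 => C = 0
Step 5: v(-4, 2) = -46

-46


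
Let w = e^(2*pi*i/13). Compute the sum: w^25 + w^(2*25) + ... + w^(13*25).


Step 1: The sum sum_{j=1}^{n} w^(k*j) equals n if n | k, else 0.
Step 2: Here n = 13, k = 25
Step 3: Does n divide k? 13 | 25 -> False
Step 4: Sum = 0

0


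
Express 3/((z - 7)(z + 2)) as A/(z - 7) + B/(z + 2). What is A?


Step 1: Multiply both sides by (z - 7) and set z = 7
Step 2: A = 3 / (7 + 2)
Step 3: A = 3 / 9
Step 4: A = 1/3

1/3


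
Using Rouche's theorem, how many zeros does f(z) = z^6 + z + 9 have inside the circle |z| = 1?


Step 1: On |z| = 1 the three terms have sizes |z^6| = 1^6 = 1, |z| = 1, |9| = 9
Step 2: The dominant term is g(z) = 9; let h(z) = z^6 + z so f = g + h
Step 3: On |z| = 1: |g| = 9 and |h| <= 1 + 1 = 2
Step 4: Since 9 > 2, |h| < |g| on |z| = 1, so by Rouche f has the same number of zeros as g inside |z| < 1
Step 5: g(z) = 9 is a nonzero constant with no zeros inside |z| < 1. Answer = 0

0


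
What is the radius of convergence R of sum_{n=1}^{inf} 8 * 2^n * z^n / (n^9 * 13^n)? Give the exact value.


Step 1: General term a_n = 8 * 2^n / (n^9 * 13^n)
Step 2: By the root test, |a_n|^(1/n) = 8^(1/n) * 2 / (n^(9/n) * 13) -> 2/13 as n -> infinity (since 8^(1/n) -> 1 and n^(9/n) -> 1)
Step 3: R = 1/lim|a_n|^(1/n) = 13/2

13/2


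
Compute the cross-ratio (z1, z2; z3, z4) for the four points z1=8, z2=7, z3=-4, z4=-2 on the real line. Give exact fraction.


Step 1: (z1-z3)(z2-z4) = 12 * 9 = 108
Step 2: (z1-z4)(z2-z3) = 10 * 11 = 110
Step 3: Cross-ratio = 108/110 = 54/55

54/55


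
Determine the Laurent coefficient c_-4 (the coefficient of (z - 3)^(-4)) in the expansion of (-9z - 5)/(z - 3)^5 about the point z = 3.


Step 1: Write the numerator in powers of (z - 3): -9z - 5 = -9(z - 3) + (-9*3 - 5) = -9(z - 3) - 32
Step 2: Divide by (z - 3)^5: f(z) = -32(z - 3)^(-5) - 9(z - 3)^(-4)
Step 3: This finite sum is the Laurent series of f about z = 3.
Step 4: Coefficient of (z - 3)^(-4) = coefficient of (z - 3) in the re-centred numerator = -9

-9


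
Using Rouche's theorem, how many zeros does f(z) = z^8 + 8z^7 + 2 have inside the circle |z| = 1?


Step 1: On |z| = 1 the three terms have sizes |z^8| = 1^8 = 1, |8z^7| = 8*1^7 = 8, |2| = 2
Step 2: The dominant term is g(z) = 8z^7; let h(z) = z^8 + 2 so f = g + h
Step 3: On |z| = 1: |g| = 8 and |h| <= 1 + 2 = 3
Step 4: Since 8 > 3, |h| < |g| on |z| = 1, so by Rouche f has the same number of zeros as g inside |z| < 1
Step 5: g(z) = 8z^7 has 7 zeros (at the origin, multiplicity 7) inside |z| < 1. Answer = 7

7


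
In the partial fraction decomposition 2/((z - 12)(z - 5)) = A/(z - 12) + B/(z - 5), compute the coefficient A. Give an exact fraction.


Step 1: Multiply both sides by (z - 12) and set z = 12
Step 2: A = 2 / (12 - 5)
Step 3: A = 2 / 7
Step 4: A = 2/7

2/7


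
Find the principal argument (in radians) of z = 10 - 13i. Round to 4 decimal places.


Step 1: z = 10 - 13i
Step 2: arg(z) = atan2(-13, 10)
Step 3: arg(z) = -0.9151

-0.9151


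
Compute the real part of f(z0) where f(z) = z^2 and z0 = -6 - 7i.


Step 1: z0 = -6 - 7i
Step 2: z0^2 = (-6)^2 - (-7)^2 + 84i
Step 3: real part = 36 - 49 = -13

-13


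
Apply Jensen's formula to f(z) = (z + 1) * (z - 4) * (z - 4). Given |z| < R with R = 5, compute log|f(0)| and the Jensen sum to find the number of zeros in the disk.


Jensen's formula: (1/2pi)*integral log|f(Re^it)|dt = log|f(0)| + sum_{|a_k|<R} log(R/|a_k|)
Step 1: f(0) = 1 * (-4) * (-4) = 16
Step 2: log|f(0)| = log|-1| + log|4| + log|4| = 2.7726
Step 3: Zeros inside |z| < 5: -1, 4, 4
Step 4: Jensen sum = log(5/1) + log(5/4) + log(5/4) = 2.0557
Step 5: n(R) = number of terms in the Jensen sum = count of zeros inside |z| < 5 = 3

3


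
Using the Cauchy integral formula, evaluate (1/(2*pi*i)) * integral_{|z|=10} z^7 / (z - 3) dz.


Step 1: f(z) = z^7, a = 3 is inside |z| = 10
Step 2: By Cauchy integral formula: (1/(2pi*i)) * integral = f(a)
Step 3: f(3) = 3^7 = 2187

2187


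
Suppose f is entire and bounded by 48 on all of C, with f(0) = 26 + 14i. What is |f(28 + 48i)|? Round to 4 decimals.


Step 1: By Liouville's theorem, a bounded entire function is constant.
Step 2: f(z) = f(0) = 26 + 14i for all z.
Step 3: |f(w)| = |26 + 14i| = sqrt(676 + 196)
Step 4: = 29.5296

29.5296


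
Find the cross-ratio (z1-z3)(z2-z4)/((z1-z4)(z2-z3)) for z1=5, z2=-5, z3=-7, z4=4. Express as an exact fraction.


Step 1: (z1-z3)(z2-z4) = 12 * (-9) = -108
Step 2: (z1-z4)(z2-z3) = 1 * 2 = 2
Step 3: Cross-ratio = -108/2 = -54

-54


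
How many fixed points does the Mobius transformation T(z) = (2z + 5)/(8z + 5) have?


Step 1: Fixed points satisfy T(z) = z
Step 2: 8z^2 + 3z - 5 = 0
Step 3: Discriminant = 3^2 - 4*8*(-5) = 169
Step 4: Number of fixed points = 2

2


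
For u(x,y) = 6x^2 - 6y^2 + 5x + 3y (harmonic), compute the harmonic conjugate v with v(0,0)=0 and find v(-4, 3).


Step 1: v_x = -u_y = 12y - 3
Step 2: v_y = u_x = 12x + 5
Step 3: v = 12xy - 3x + 5y + C
Step 4: v(0,0) = 0 => C = 0
Step 5: v(-4, 3) = -117

-117


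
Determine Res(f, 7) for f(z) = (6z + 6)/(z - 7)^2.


Step 1: Pole of order 2 at z = 7
Step 2: Res = lim d/dz [(z - 7)^2 * f(z)] as z -> 7
Step 3: (z - 7)^2 * f(z) = 6z + 6
Step 4: d/dz[6z + 6] = 6

6


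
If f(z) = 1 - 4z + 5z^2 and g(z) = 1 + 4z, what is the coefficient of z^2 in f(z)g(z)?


Step 1: z^2 term in f*g comes from: (1)*(0) + (-4z)*(4z) + (5z^2)*(1)
Step 2: = 0 - 16 + 5
Step 3: = -11

-11


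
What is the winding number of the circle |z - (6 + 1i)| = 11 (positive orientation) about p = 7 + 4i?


Step 1: Center c = (6, 1), radius = 11
Step 2: |p - c|^2 = 1^2 + 3^2 = 10
Step 3: r^2 = 121
Step 4: |p-c| < r so winding number = 1

1


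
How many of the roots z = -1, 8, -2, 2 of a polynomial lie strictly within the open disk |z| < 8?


Step 1: Check each root:
  z = -1: |-1| = 1 < 8
  z = 8: |8| = 8 >= 8
  z = -2: |-2| = 2 < 8
  z = 2: |2| = 2 < 8
Step 2: Count = 3

3


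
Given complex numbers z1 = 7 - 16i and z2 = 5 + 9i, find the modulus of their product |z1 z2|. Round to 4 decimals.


Step 1: |z1| = sqrt(7^2 + (-16)^2) = sqrt(305)
Step 2: |z2| = sqrt(5^2 + 9^2) = sqrt(106)
Step 3: |z1*z2| = |z1|*|z2| = sqrt(305) * sqrt(106) = sqrt(305 * 106) = sqrt(32330)
Step 4: = 179.8055

179.8055


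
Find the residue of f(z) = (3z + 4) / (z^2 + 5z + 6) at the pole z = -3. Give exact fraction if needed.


Step 1: Q(z) = z^2 + 5z + 6 = (z + 3)(z + 2)
Step 2: Q'(z) = 2z + 5
Step 3: Q'(-3) = -1, P(-3) = -5
Step 4: Res = P(-3)/Q'(-3) = -5/(-1) = 5

5


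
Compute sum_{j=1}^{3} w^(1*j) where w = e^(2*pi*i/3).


Step 1: The sum sum_{j=1}^{n} w^(k*j) equals n if n | k, else 0.
Step 2: Here n = 3, k = 1
Step 3: Does n divide k? 3 | 1 -> False
Step 4: Sum = 0

0


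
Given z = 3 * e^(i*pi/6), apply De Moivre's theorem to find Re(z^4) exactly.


Step 1: By De Moivre's theorem, z^4 = 3^4 * e^(i*4*pi/6) = 81 * (cos(2*pi/3) + i*sin(2*pi/3))
Step 2: |z|^4 = 3^4 = 81
Step 3: The angle 2*pi/3 already lies in [0, 2*pi)
Step 4: cos(2*pi/3) = -1/2
Step 5: Re(z^4) = 81 * (-1/2) = -81/2

-81/2


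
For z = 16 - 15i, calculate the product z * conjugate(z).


Step 1: conj(z) = 16 + 15i
Step 2: z * conj(z) = 16^2 + (-15)^2
Step 3: = 256 + 225 = 481

481


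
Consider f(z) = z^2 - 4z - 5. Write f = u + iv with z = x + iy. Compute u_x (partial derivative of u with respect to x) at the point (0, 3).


Step 1: f(z) = (x+iy)^2 - 4(x+iy) - 5
Step 2: u = (x^2 - y^2) - 4x - 5
Step 3: u_x = 2x - 4
Step 4: At (0, 3): u_x = 0 - 4 = -4

-4


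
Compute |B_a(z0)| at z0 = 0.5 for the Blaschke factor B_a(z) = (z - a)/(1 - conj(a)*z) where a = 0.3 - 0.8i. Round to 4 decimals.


Step 1: Numerator z0 - a = 0.5 - (0.3 - 0.8i) = 0.2 + 0.8i
Step 2: Denominator 1 - conj(a)*z0 = 1 - (0.3 + 0.8i)*0.5 = 0.85 - 0.4i
Step 3: |z0 - a|^2 = 0.2^2 + 0.8^2 = 0.68; |1 - conj(a)*z0|^2 = 0.85^2 + (-0.4)^2 = 0.8825
Step 4: |B_a(0.5)| = sqrt(0.68 / 0.8825) = sqrt(0.770538)
Step 5: = 0.8778

0.8778


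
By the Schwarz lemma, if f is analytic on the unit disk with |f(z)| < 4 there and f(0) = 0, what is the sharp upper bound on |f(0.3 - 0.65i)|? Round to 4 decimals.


Step 1: g = f/4 maps D -> D with g(0) = 0, so by the Schwarz lemma |g(z)| <= |z|, i.e. |f(z)| <= 4|z|; this is sharp (f(z) = 4z).
Step 2: |z0|^2 = 0.3^2 + (-0.65)^2 = 0.5125
Step 3: |z0| = sqrt(0.5125) = 0.715891
Step 4: Best bound = 4 * |z0| = 4 * 0.715891 = 2.8636

2.8636


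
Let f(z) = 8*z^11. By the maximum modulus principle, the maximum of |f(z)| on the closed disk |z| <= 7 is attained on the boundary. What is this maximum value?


Step 1: On |z| = 7, |f(z)| = 8 * |z|^11 = 8 * 7^11
Step 2: By maximum modulus principle, maximum is on boundary.
Step 3: Maximum = 8 * 1977326743 = 15818613944

15818613944


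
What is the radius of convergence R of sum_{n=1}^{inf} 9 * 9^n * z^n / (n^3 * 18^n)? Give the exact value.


Step 1: General term a_n = 9 * 9^n / (n^3 * 18^n)
Step 2: By the root test, |a_n|^(1/n) = 9^(1/n) * 9 / (n^(3/n) * 18) -> 9/18 as n -> infinity (since 9^(1/n) -> 1 and n^(3/n) -> 1)
Step 3: R = 1/lim|a_n|^(1/n) = 18/9 = 2

2


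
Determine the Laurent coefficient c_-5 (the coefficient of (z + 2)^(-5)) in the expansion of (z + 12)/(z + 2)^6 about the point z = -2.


Step 1: Write the numerator in powers of (z + 2): z + 12 = (z + 2) + (1*(-2) + 12) = (z + 2) + 10
Step 2: Divide by (z + 2)^6: f(z) = 10(z + 2)^(-6) + (z + 2)^(-5)
Step 3: This finite sum is the Laurent series of f about z = -2.
Step 4: Coefficient of (z + 2)^(-5) = coefficient of (z + 2) in the re-centred numerator = 1

1


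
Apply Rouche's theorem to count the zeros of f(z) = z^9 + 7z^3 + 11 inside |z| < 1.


Step 1: On |z| = 1 the three terms have sizes |z^9| = 1^9 = 1, |7z^3| = 7*1^3 = 7, |11| = 11
Step 2: The dominant term is g(z) = 11; let h(z) = z^9 + 7z^3 so f = g + h
Step 3: On |z| = 1: |g| = 11 and |h| <= 1 + 7 = 8
Step 4: Since 11 > 8, |h| < |g| on |z| = 1, so by Rouche f has the same number of zeros as g inside |z| < 1
Step 5: g(z) = 11 is a nonzero constant with no zeros inside |z| < 1. Answer = 0

0


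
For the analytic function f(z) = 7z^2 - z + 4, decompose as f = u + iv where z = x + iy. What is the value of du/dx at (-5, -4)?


Step 1: f(z) = 7(x+iy)^2 - (x+iy) + 4
Step 2: u = 7(x^2 - y^2) - x + 4
Step 3: u_x = 14x - 1
Step 4: At (-5, -4): u_x = -70 - 1 = -71

-71


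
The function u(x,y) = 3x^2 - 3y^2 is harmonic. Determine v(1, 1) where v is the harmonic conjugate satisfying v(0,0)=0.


Step 1: v_x = -u_y = 6y + 0
Step 2: v_y = u_x = 6x + 0
Step 3: v = 6xy + C
Step 4: v(0,0) = 0 => C = 0
Step 5: v(1, 1) = 6

6


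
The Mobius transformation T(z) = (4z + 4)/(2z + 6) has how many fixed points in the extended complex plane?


Step 1: Fixed points satisfy T(z) = z
Step 2: 2z^2 + 2z - 4 = 0
Step 3: Discriminant = 2^2 - 4*2*(-4) = 36
Step 4: Number of fixed points = 2

2


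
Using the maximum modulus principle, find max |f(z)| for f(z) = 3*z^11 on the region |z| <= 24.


Step 1: On |z| = 24, |f(z)| = 3 * |z|^11 = 3 * 24^11
Step 2: By maximum modulus principle, maximum is on boundary.
Step 3: Maximum = 3 * 1521681143169024 = 4565043429507072

4565043429507072


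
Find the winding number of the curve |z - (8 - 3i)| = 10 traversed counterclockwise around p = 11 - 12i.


Step 1: Center c = (8, -3), radius = 10
Step 2: |p - c|^2 = 3^2 + (-9)^2 = 90
Step 3: r^2 = 100
Step 4: |p-c| < r so winding number = 1

1


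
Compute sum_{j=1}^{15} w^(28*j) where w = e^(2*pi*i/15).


Step 1: The sum sum_{j=1}^{n} w^(k*j) equals n if n | k, else 0.
Step 2: Here n = 15, k = 28
Step 3: Does n divide k? 15 | 28 -> False
Step 4: Sum = 0

0


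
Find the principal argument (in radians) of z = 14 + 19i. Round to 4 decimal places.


Step 1: z = 14 + 19i
Step 2: arg(z) = atan2(19, 14)
Step 3: arg(z) = 0.9358

0.9358


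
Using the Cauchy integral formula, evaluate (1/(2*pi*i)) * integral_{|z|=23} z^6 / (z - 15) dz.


Step 1: f(z) = z^6, a = 15 is inside |z| = 23
Step 2: By Cauchy integral formula: (1/(2pi*i)) * integral = f(a)
Step 3: f(15) = 15^6 = 11390625

11390625


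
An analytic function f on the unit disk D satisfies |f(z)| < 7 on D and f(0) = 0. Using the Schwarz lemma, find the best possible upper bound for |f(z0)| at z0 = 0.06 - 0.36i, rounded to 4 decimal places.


Step 1: g = f/7 maps D -> D with g(0) = 0, so by the Schwarz lemma |g(z)| <= |z|, i.e. |f(z)| <= 7|z|; this is sharp (f(z) = 7z).
Step 2: |z0|^2 = 0.06^2 + (-0.36)^2 = 0.1332
Step 3: |z0| = sqrt(0.1332) = 0.364966
Step 4: Best bound = 7 * |z0| = 7 * 0.364966 = 2.5548

2.5548


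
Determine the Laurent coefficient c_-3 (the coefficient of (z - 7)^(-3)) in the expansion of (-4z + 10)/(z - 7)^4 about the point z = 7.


Step 1: Write the numerator in powers of (z - 7): -4z + 10 = -4(z - 7) + (-4*7 + 10) = -4(z - 7) - 18
Step 2: Divide by (z - 7)^4: f(z) = -18(z - 7)^(-4) - 4(z - 7)^(-3)
Step 3: This finite sum is the Laurent series of f about z = 7.
Step 4: Coefficient of (z - 7)^(-3) = coefficient of (z - 7) in the re-centred numerator = -4

-4


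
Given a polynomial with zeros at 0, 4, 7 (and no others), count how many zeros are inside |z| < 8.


Step 1: Check each root:
  z = 0: |0| = 0 < 8
  z = 4: |4| = 4 < 8
  z = 7: |7| = 7 < 8
Step 2: Count = 3

3


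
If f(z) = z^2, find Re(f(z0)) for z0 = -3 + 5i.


Step 1: z0 = -3 + 5i
Step 2: z0^2 = (-3)^2 - 5^2 - 30i
Step 3: real part = 9 - 25 = -16

-16


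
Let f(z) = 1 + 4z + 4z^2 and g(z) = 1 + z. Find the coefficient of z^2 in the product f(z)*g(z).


Step 1: z^2 term in f*g comes from: (1)*(0) + (4z)*(z) + (4z^2)*(1)
Step 2: = 0 + 4 + 4
Step 3: = 8

8


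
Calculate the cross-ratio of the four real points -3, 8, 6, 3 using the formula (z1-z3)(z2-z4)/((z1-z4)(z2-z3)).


Step 1: (z1-z3)(z2-z4) = (-9) * 5 = -45
Step 2: (z1-z4)(z2-z3) = (-6) * 2 = -12
Step 3: Cross-ratio = 45/12 = 15/4

15/4


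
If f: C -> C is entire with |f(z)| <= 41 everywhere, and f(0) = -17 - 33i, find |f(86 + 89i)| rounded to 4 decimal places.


Step 1: By Liouville's theorem, a bounded entire function is constant.
Step 2: f(z) = f(0) = -17 - 33i for all z.
Step 3: |f(w)| = |-17 - 33i| = sqrt(289 + 1089)
Step 4: = 37.1214

37.1214


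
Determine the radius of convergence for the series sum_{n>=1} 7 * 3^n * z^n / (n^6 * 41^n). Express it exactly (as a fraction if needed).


Step 1: General term a_n = 7 * 3^n / (n^6 * 41^n)
Step 2: By the root test, |a_n|^(1/n) = 7^(1/n) * 3 / (n^(6/n) * 41) -> 3/41 as n -> infinity (since 7^(1/n) -> 1 and n^(6/n) -> 1)
Step 3: R = 1/lim|a_n|^(1/n) = 41/3

41/3


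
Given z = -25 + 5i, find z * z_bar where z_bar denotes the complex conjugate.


Step 1: conj(z) = -25 - 5i
Step 2: z * conj(z) = (-25)^2 + 5^2
Step 3: = 625 + 25 = 650

650


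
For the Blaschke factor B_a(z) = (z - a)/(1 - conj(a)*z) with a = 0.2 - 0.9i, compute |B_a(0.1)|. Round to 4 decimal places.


Step 1: Numerator z0 - a = 0.1 - (0.2 - 0.9i) = -0.1 + 0.9i
Step 2: Denominator 1 - conj(a)*z0 = 1 - (0.2 + 0.9i)*0.1 = 0.98 - 0.09i
Step 3: |z0 - a|^2 = (-0.1)^2 + 0.9^2 = 0.82; |1 - conj(a)*z0|^2 = 0.98^2 + (-0.09)^2 = 0.9685
Step 4: |B_a(0.1)| = sqrt(0.82 / 0.9685) = sqrt(0.84667)
Step 5: = 0.9201

0.9201


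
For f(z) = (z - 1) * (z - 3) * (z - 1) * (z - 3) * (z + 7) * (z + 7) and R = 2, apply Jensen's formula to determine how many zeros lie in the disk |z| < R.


Jensen's formula: (1/2pi)*integral log|f(Re^it)|dt = log|f(0)| + sum_{|a_k|<R} log(R/|a_k|)
Step 1: f(0) = (-1) * (-3) * (-1) * (-3) * 7 * 7 = 441
Step 2: log|f(0)| = log|1| + log|3| + log|1| + log|3| + log|-7| + log|-7| = 6.089
Step 3: Zeros inside |z| < 2: 1, 1
Step 4: Jensen sum = log(2/1) + log(2/1) = 1.3863
Step 5: n(R) = number of terms in the Jensen sum = count of zeros inside |z| < 2 = 2

2


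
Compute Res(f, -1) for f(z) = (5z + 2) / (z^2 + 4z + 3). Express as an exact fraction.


Step 1: Q(z) = z^2 + 4z + 3 = (z + 1)(z + 3)
Step 2: Q'(z) = 2z + 4
Step 3: Q'(-1) = 2, P(-1) = -3
Step 4: Res = P(-1)/Q'(-1) = -3/2 = -3/2

-3/2


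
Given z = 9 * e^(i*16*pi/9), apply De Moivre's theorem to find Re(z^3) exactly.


Step 1: By De Moivre's theorem, z^3 = 9^3 * e^(i*3*16*pi/9) = 729 * (cos(16*pi/3) + i*sin(16*pi/3))
Step 2: |z|^3 = 9^3 = 729
Step 3: Reduce the angle mod 2*pi: 16*pi/3 - 4*pi = 4*pi/3
Step 4: cos(4*pi/3) = -1/2
Step 5: Re(z^3) = 729 * (-1/2) = -729/2

-729/2


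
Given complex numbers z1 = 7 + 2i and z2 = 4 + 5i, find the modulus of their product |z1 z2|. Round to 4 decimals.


Step 1: |z1| = sqrt(7^2 + 2^2) = sqrt(53)
Step 2: |z2| = sqrt(4^2 + 5^2) = sqrt(41)
Step 3: |z1*z2| = |z1|*|z2| = sqrt(53) * sqrt(41) = sqrt(53 * 41) = sqrt(2173)
Step 4: = 46.6154

46.6154


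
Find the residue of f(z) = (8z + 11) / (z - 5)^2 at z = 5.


Step 1: Pole of order 2 at z = 5
Step 2: Res = lim d/dz [(z - 5)^2 * f(z)] as z -> 5
Step 3: (z - 5)^2 * f(z) = 8z + 11
Step 4: d/dz[8z + 11] = 8

8


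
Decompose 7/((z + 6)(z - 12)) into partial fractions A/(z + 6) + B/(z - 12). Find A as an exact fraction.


Step 1: Multiply both sides by (z + 6) and set z = -6
Step 2: A = 7 / (-6 - 12)
Step 3: A = 7 / (-18)
Step 4: A = -7/18

-7/18


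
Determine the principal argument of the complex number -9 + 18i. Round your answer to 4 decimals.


Step 1: z = -9 + 18i
Step 2: arg(z) = atan2(18, -9)
Step 3: arg(z) = 2.0344

2.0344


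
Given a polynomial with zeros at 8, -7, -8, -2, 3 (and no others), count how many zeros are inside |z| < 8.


Step 1: Check each root:
  z = 8: |8| = 8 >= 8
  z = -7: |-7| = 7 < 8
  z = -8: |-8| = 8 >= 8
  z = -2: |-2| = 2 < 8
  z = 3: |3| = 3 < 8
Step 2: Count = 3

3


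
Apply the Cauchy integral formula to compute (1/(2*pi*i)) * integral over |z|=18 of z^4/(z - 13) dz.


Step 1: f(z) = z^4, a = 13 is inside |z| = 18
Step 2: By Cauchy integral formula: (1/(2pi*i)) * integral = f(a)
Step 3: f(13) = 13^4 = 28561

28561


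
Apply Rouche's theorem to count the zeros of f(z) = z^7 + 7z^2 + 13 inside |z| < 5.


Step 1: On |z| = 5 the three terms have sizes |z^7| = 5^7 = 78125, |7z^2| = 7*5^2 = 175, |13| = 13
Step 2: The dominant term is g(z) = z^7; let h(z) = 7z^2 + 13 so f = g + h
Step 3: On |z| = 5: |g| = 78125 and |h| <= 175 + 13 = 188
Step 4: Since 78125 > 188, |h| < |g| on |z| = 5, so by Rouche f has the same number of zeros as g inside |z| < 5
Step 5: g(z) = z^7 has 7 zeros (all at the origin) inside |z| < 5. Answer = 7

7


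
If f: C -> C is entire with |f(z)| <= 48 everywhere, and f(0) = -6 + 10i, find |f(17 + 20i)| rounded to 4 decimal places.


Step 1: By Liouville's theorem, a bounded entire function is constant.
Step 2: f(z) = f(0) = -6 + 10i for all z.
Step 3: |f(w)| = |-6 + 10i| = sqrt(36 + 100)
Step 4: = 11.6619

11.6619


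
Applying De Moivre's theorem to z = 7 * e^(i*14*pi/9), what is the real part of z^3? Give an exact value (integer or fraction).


Step 1: By De Moivre's theorem, z^3 = 7^3 * e^(i*3*14*pi/9) = 343 * (cos(14*pi/3) + i*sin(14*pi/3))
Step 2: |z|^3 = 7^3 = 343
Step 3: Reduce the angle mod 2*pi: 14*pi/3 - 4*pi = 2*pi/3
Step 4: cos(2*pi/3) = -1/2
Step 5: Re(z^3) = 343 * (-1/2) = -343/2

-343/2


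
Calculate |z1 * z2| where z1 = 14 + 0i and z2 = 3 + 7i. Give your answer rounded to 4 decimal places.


Step 1: |z1| = sqrt(14^2 + 0^2) = sqrt(196)
Step 2: |z2| = sqrt(3^2 + 7^2) = sqrt(58)
Step 3: |z1*z2| = |z1|*|z2| = sqrt(196) * sqrt(58) = sqrt(196 * 58) = sqrt(11368)
Step 4: = 106.6208

106.6208


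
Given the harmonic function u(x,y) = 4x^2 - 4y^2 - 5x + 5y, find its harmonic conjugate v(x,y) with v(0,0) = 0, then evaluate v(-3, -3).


Step 1: v_x = -u_y = 8y - 5
Step 2: v_y = u_x = 8x - 5
Step 3: v = 8xy - 5x - 5y + C
Step 4: v(0,0) = 0 => C = 0
Step 5: v(-3, -3) = 102

102


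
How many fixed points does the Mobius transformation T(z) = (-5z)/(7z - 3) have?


Step 1: Fixed points satisfy T(z) = z
Step 2: 7z^2 + 2z = 0
Step 3: Discriminant = 2^2 - 4*7*0 = 4
Step 4: Number of fixed points = 2

2


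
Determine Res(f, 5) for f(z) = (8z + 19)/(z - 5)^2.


Step 1: Pole of order 2 at z = 5
Step 2: Res = lim d/dz [(z - 5)^2 * f(z)] as z -> 5
Step 3: (z - 5)^2 * f(z) = 8z + 19
Step 4: d/dz[8z + 19] = 8

8


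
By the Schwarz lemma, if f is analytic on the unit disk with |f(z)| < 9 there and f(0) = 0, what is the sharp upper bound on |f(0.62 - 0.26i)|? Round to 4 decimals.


Step 1: g = f/9 maps D -> D with g(0) = 0, so by the Schwarz lemma |g(z)| <= |z|, i.e. |f(z)| <= 9|z|; this is sharp (f(z) = 9z).
Step 2: |z0|^2 = 0.62^2 + (-0.26)^2 = 0.452
Step 3: |z0| = sqrt(0.452) = 0.672309
Step 4: Best bound = 9 * |z0| = 9 * 0.672309 = 6.0508

6.0508


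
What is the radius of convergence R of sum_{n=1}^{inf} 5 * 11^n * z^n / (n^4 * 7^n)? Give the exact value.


Step 1: General term a_n = 5 * 11^n / (n^4 * 7^n)
Step 2: By the root test, |a_n|^(1/n) = 5^(1/n) * 11 / (n^(4/n) * 7) -> 11/7 as n -> infinity (since 5^(1/n) -> 1 and n^(4/n) -> 1)
Step 3: R = 1/lim|a_n|^(1/n) = 7/11

7/11


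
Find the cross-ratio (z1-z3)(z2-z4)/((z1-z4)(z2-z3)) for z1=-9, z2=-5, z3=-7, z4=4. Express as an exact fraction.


Step 1: (z1-z3)(z2-z4) = (-2) * (-9) = 18
Step 2: (z1-z4)(z2-z3) = (-13) * 2 = -26
Step 3: Cross-ratio = -18/26 = -9/13

-9/13


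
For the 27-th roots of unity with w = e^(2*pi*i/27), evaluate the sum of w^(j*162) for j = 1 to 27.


Step 1: The sum sum_{j=1}^{n} w^(k*j) equals n if n | k, else 0.
Step 2: Here n = 27, k = 162
Step 3: Does n divide k? 27 | 162 -> True
Step 4: Sum = 27

27


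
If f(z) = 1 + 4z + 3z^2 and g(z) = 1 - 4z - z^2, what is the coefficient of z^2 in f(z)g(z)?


Step 1: z^2 term in f*g comes from: (1)*(-z^2) + (4z)*(-4z) + (3z^2)*(1)
Step 2: = -1 - 16 + 3
Step 3: = -14

-14


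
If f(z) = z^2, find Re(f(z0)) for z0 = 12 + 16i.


Step 1: z0 = 12 + 16i
Step 2: z0^2 = 12^2 - 16^2 + 384i
Step 3: real part = 144 - 256 = -112

-112


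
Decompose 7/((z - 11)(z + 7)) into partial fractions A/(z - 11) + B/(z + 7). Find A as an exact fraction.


Step 1: Multiply both sides by (z - 11) and set z = 11
Step 2: A = 7 / (11 + 7)
Step 3: A = 7 / 18
Step 4: A = 7/18

7/18


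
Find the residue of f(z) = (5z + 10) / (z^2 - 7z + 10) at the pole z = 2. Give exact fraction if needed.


Step 1: Q(z) = z^2 - 7z + 10 = (z - 2)(z - 5)
Step 2: Q'(z) = 2z - 7
Step 3: Q'(2) = -3, P(2) = 20
Step 4: Res = P(2)/Q'(2) = 20/(-3) = -20/3

-20/3


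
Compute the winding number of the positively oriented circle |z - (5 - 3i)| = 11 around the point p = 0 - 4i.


Step 1: Center c = (5, -3), radius = 11
Step 2: |p - c|^2 = (-5)^2 + (-1)^2 = 26
Step 3: r^2 = 121
Step 4: |p-c| < r so winding number = 1

1


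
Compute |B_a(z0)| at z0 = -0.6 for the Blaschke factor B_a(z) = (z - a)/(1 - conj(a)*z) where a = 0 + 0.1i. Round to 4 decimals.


Step 1: Numerator z0 - a = -0.6 - (0 + 0.1i) = -0.6 - 0.1i
Step 2: Denominator 1 - conj(a)*z0 = 1 - (0 - 0.1i)*(-0.6) = 1 - 0.06i
Step 3: |z0 - a|^2 = (-0.6)^2 + (-0.1)^2 = 0.37; |1 - conj(a)*z0|^2 = 1^2 + (-0.06)^2 = 1.0036
Step 4: |B_a(-0.6)| = sqrt(0.37 / 1.0036) = sqrt(0.368673)
Step 5: = 0.6072

0.6072


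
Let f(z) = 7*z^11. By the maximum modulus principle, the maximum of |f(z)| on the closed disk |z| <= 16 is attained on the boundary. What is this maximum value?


Step 1: On |z| = 16, |f(z)| = 7 * |z|^11 = 7 * 16^11
Step 2: By maximum modulus principle, maximum is on boundary.
Step 3: Maximum = 7 * 17592186044416 = 123145302310912

123145302310912


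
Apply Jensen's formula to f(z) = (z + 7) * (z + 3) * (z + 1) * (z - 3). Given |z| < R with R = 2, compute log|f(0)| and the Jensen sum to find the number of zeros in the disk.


Jensen's formula: (1/2pi)*integral log|f(Re^it)|dt = log|f(0)| + sum_{|a_k|<R} log(R/|a_k|)
Step 1: f(0) = 7 * 3 * 1 * (-3) = -63
Step 2: log|f(0)| = log|-7| + log|-3| + log|-1| + log|3| = 4.1431
Step 3: Zeros inside |z| < 2: -1
Step 4: Jensen sum = log(2/1) = 0.6931
Step 5: n(R) = number of terms in the Jensen sum = count of zeros inside |z| < 2 = 1

1


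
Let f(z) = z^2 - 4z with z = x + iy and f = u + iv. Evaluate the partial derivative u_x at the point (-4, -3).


Step 1: f(z) = (x+iy)^2 - 4(x+iy) + 0
Step 2: u = (x^2 - y^2) - 4x + 0
Step 3: u_x = 2x - 4
Step 4: At (-4, -3): u_x = -8 - 4 = -12

-12


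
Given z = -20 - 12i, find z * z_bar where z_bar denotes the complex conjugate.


Step 1: conj(z) = -20 + 12i
Step 2: z * conj(z) = (-20)^2 + (-12)^2
Step 3: = 400 + 144 = 544

544


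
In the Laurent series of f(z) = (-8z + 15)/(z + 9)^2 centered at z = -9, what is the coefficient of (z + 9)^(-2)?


Step 1: Write the numerator in powers of (z + 9): -8z + 15 = -8(z + 9) + (-8*(-9) + 15) = -8(z + 9) + 87
Step 2: Divide by (z + 9)^2: f(z) = 87(z + 9)^(-2) - 8(z + 9)^(-1)
Step 3: This finite sum is the Laurent series of f about z = -9.
Step 4: Coefficient of (z + 9)^(-2) = -8*(-9) + 15 = 87

87


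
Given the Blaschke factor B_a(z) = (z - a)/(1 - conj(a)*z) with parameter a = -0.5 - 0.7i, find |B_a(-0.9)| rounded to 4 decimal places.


Step 1: Numerator z0 - a = -0.9 - (-0.5 - 0.7i) = -0.4 + 0.7i
Step 2: Denominator 1 - conj(a)*z0 = 1 - (-0.5 + 0.7i)*(-0.9) = 0.55 + 0.63i
Step 3: |z0 - a|^2 = (-0.4)^2 + 0.7^2 = 0.65; |1 - conj(a)*z0|^2 = 0.55^2 + 0.63^2 = 0.6994
Step 4: |B_a(-0.9)| = sqrt(0.65 / 0.6994) = sqrt(0.929368)
Step 5: = 0.964

0.964


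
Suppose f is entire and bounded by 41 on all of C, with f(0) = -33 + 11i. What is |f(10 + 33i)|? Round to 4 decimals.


Step 1: By Liouville's theorem, a bounded entire function is constant.
Step 2: f(z) = f(0) = -33 + 11i for all z.
Step 3: |f(w)| = |-33 + 11i| = sqrt(1089 + 121)
Step 4: = 34.7851

34.7851


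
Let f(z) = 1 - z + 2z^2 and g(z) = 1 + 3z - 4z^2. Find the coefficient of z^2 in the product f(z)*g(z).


Step 1: z^2 term in f*g comes from: (1)*(-4z^2) + (-z)*(3z) + (2z^2)*(1)
Step 2: = -4 - 3 + 2
Step 3: = -5

-5


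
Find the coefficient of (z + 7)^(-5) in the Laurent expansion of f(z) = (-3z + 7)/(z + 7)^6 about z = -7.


Step 1: Write the numerator in powers of (z + 7): -3z + 7 = -3(z + 7) + (-3*(-7) + 7) = -3(z + 7) + 28
Step 2: Divide by (z + 7)^6: f(z) = 28(z + 7)^(-6) - 3(z + 7)^(-5)
Step 3: This finite sum is the Laurent series of f about z = -7.
Step 4: Coefficient of (z + 7)^(-5) = coefficient of (z + 7) in the re-centred numerator = -3

-3


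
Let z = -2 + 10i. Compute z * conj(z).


Step 1: conj(z) = -2 - 10i
Step 2: z * conj(z) = (-2)^2 + 10^2
Step 3: = 4 + 100 = 104

104


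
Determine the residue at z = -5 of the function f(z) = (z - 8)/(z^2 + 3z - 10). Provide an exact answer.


Step 1: Q(z) = z^2 + 3z - 10 = (z + 5)(z - 2)
Step 2: Q'(z) = 2z + 3
Step 3: Q'(-5) = -7, P(-5) = -13
Step 4: Res = P(-5)/Q'(-5) = -13/(-7) = 13/7

13/7


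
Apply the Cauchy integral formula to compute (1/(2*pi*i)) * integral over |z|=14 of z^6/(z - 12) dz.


Step 1: f(z) = z^6, a = 12 is inside |z| = 14
Step 2: By Cauchy integral formula: (1/(2pi*i)) * integral = f(a)
Step 3: f(12) = 12^6 = 2985984

2985984


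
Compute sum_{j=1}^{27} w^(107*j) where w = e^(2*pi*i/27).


Step 1: The sum sum_{j=1}^{n} w^(k*j) equals n if n | k, else 0.
Step 2: Here n = 27, k = 107
Step 3: Does n divide k? 27 | 107 -> False
Step 4: Sum = 0

0


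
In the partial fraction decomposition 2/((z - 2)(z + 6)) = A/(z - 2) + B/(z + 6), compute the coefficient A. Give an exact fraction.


Step 1: Multiply both sides by (z - 2) and set z = 2
Step 2: A = 2 / (2 + 6)
Step 3: A = 2 / 8
Step 4: A = 1/4

1/4


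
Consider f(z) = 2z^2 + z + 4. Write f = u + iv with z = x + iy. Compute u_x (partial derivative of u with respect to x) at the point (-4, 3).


Step 1: f(z) = 2(x+iy)^2 + (x+iy) + 4
Step 2: u = 2(x^2 - y^2) + x + 4
Step 3: u_x = 4x + 1
Step 4: At (-4, 3): u_x = -16 + 1 = -15

-15


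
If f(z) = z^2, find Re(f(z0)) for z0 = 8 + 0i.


Step 1: z0 = 8 + 0i
Step 2: z0^2 = 8^2 - 0^2 + 0i
Step 3: real part = 64 - 0 = 64

64


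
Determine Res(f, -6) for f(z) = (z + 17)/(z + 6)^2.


Step 1: Pole of order 2 at z = -6
Step 2: Res = lim d/dz [(z + 6)^2 * f(z)] as z -> -6
Step 3: (z + 6)^2 * f(z) = z + 17
Step 4: d/dz[z + 17] = 1

1


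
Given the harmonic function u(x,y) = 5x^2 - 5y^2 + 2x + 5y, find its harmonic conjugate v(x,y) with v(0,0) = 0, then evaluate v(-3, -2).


Step 1: v_x = -u_y = 10y - 5
Step 2: v_y = u_x = 10x + 2
Step 3: v = 10xy - 5x + 2y + C
Step 4: v(0,0) = 0 => C = 0
Step 5: v(-3, -2) = 71

71


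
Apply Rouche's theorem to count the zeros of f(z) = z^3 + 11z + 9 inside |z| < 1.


Step 1: On |z| = 1 the three terms have sizes |z^3| = 1^3 = 1, |11z| = 11*1 = 11, |9| = 9
Step 2: The dominant term is g(z) = 11z; let h(z) = z^3 + 9 so f = g + h
Step 3: On |z| = 1: |g| = 11 and |h| <= 1 + 9 = 10
Step 4: Since 11 > 10, |h| < |g| on |z| = 1, so by Rouche f has the same number of zeros as g inside |z| < 1
Step 5: g(z) = 11z has 1 zero (at the origin, multiplicity 1) inside |z| < 1. Answer = 1

1


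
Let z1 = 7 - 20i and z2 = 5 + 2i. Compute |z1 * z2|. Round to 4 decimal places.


Step 1: |z1| = sqrt(7^2 + (-20)^2) = sqrt(449)
Step 2: |z2| = sqrt(5^2 + 2^2) = sqrt(29)
Step 3: |z1*z2| = |z1|*|z2| = sqrt(449) * sqrt(29) = sqrt(449 * 29) = sqrt(13021)
Step 4: = 114.1096

114.1096


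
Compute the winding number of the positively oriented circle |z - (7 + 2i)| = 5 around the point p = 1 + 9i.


Step 1: Center c = (7, 2), radius = 5
Step 2: |p - c|^2 = (-6)^2 + 7^2 = 85
Step 3: r^2 = 25
Step 4: |p-c| > r so winding number = 0

0


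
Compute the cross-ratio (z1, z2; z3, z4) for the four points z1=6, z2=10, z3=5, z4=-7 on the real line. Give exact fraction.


Step 1: (z1-z3)(z2-z4) = 1 * 17 = 17
Step 2: (z1-z4)(z2-z3) = 13 * 5 = 65
Step 3: Cross-ratio = 17/65 = 17/65

17/65


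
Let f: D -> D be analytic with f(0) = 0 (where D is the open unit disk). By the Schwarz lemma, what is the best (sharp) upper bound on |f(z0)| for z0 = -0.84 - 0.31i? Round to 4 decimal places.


Step 1: Schwarz lemma: if f: D -> D is analytic with f(0) = 0, then |f(z)| <= |z| for all z in D, and this is sharp (f(z) = z).
Step 2: |z0|^2 = (-0.84)^2 + (-0.31)^2 = 0.8017
Step 3: |z0| = sqrt(0.8017) = 0.895377
Step 4: Best bound = |z0| = 0.8954

0.8954


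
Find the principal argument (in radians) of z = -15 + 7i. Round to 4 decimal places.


Step 1: z = -15 + 7i
Step 2: arg(z) = atan2(7, -15)
Step 3: arg(z) = 2.705

2.705


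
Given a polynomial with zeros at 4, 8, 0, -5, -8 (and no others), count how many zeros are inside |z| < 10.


Step 1: Check each root:
  z = 4: |4| = 4 < 10
  z = 8: |8| = 8 < 10
  z = 0: |0| = 0 < 10
  z = -5: |-5| = 5 < 10
  z = -8: |-8| = 8 < 10
Step 2: Count = 5

5


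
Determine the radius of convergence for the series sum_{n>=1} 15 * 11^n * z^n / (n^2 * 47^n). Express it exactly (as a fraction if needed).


Step 1: General term a_n = 15 * 11^n / (n^2 * 47^n)
Step 2: By the root test, |a_n|^(1/n) = 15^(1/n) * 11 / (n^(2/n) * 47) -> 11/47 as n -> infinity (since 15^(1/n) -> 1 and n^(2/n) -> 1)
Step 3: R = 1/lim|a_n|^(1/n) = 47/11

47/11


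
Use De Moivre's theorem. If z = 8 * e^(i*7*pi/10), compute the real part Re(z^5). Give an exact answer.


Step 1: By De Moivre's theorem, z^5 = 8^5 * e^(i*5*7*pi/10) = 32768 * (cos(7*pi/2) + i*sin(7*pi/2))
Step 2: |z|^5 = 8^5 = 32768
Step 3: Reduce the angle mod 2*pi: 7*pi/2 - 2*pi = 3*pi/2
Step 4: cos(3*pi/2) = 0
Step 5: Re(z^5) = 32768 * 0 = 0

0


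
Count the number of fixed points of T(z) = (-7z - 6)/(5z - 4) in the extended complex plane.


Step 1: Fixed points satisfy T(z) = z
Step 2: 5z^2 + 3z + 6 = 0
Step 3: Discriminant = 3^2 - 4*5*6 = -111
Step 4: Number of fixed points = 2

2


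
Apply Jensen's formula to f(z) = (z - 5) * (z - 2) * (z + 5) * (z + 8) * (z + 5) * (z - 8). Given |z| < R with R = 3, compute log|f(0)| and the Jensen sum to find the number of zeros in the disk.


Jensen's formula: (1/2pi)*integral log|f(Re^it)|dt = log|f(0)| + sum_{|a_k|<R} log(R/|a_k|)
Step 1: f(0) = (-5) * (-2) * 5 * 8 * 5 * (-8) = -16000
Step 2: log|f(0)| = log|5| + log|2| + log|-5| + log|-8| + log|-5| + log|8| = 9.6803
Step 3: Zeros inside |z| < 3: 2
Step 4: Jensen sum = log(3/2) = 0.4055
Step 5: n(R) = number of terms in the Jensen sum = count of zeros inside |z| < 3 = 1

1


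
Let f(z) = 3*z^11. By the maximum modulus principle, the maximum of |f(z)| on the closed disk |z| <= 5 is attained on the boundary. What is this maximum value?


Step 1: On |z| = 5, |f(z)| = 3 * |z|^11 = 3 * 5^11
Step 2: By maximum modulus principle, maximum is on boundary.
Step 3: Maximum = 3 * 48828125 = 146484375

146484375


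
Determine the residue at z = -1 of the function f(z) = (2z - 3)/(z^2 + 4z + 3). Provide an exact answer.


Step 1: Q(z) = z^2 + 4z + 3 = (z + 1)(z + 3)
Step 2: Q'(z) = 2z + 4
Step 3: Q'(-1) = 2, P(-1) = -5
Step 4: Res = P(-1)/Q'(-1) = -5/2 = -5/2

-5/2


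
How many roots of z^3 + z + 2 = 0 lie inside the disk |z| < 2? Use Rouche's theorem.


Step 1: On |z| = 2 the three terms have sizes |z^3| = 2^3 = 8, |z| = 2, |2| = 2
Step 2: The dominant term is g(z) = z^3; let h(z) = z + 2 so f = g + h
Step 3: On |z| = 2: |g| = 8 and |h| <= 2 + 2 = 4
Step 4: Since 8 > 4, |h| < |g| on |z| = 2, so by Rouche f has the same number of zeros as g inside |z| < 2
Step 5: g(z) = z^3 has 3 zeros (all at the origin) inside |z| < 2. Answer = 3

3
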